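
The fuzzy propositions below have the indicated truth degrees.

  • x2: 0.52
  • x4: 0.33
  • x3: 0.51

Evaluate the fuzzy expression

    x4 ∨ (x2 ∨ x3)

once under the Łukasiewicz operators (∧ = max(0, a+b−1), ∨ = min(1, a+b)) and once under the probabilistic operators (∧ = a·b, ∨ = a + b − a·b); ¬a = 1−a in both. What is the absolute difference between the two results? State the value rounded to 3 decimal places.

0.158

Under Łukasiewicz:
  x2 ∨ x3 = min(1, a+b) on (0.52, 0.51) = 1.00
  x4 ∨ (x2 ∨ x3) = min(1, a+b) on (0.33, 1.00) = 1.00
  → value = 1.0000
Under probabilistic:
  x2 ∨ x3 = a + b − a·b on (0.5200, 0.5100) = 0.7648
  x4 ∨ (x2 ∨ x3) = a + b − a·b on (0.3300, 0.7648) = 0.8424
  → value = 0.8424
|1.0000 − 0.8424| = 0.158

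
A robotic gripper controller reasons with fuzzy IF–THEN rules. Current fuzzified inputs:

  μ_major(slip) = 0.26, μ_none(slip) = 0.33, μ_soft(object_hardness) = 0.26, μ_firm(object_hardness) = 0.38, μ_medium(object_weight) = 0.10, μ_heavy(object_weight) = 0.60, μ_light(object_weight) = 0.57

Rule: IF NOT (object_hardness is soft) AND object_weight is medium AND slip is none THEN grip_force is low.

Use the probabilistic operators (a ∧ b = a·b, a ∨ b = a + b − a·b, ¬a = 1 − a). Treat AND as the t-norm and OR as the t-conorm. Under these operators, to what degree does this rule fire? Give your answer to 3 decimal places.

0.024

firing strength: ¬soft=1−0.26=0.74, medium=0.10, none=0.33; AND[a·b] → w = 0.0244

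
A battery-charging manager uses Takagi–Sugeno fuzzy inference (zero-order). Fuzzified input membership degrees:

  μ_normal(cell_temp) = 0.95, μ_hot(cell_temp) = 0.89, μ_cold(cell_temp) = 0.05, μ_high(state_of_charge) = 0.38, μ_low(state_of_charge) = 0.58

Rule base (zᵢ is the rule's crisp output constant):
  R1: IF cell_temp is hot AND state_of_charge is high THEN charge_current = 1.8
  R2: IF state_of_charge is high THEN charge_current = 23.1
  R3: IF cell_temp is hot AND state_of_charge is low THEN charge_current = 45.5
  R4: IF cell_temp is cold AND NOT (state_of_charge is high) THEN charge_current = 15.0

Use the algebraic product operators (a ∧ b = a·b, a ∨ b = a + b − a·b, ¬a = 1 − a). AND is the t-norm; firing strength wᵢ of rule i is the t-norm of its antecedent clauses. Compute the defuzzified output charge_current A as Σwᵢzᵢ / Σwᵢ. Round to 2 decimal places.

R1 (z=1.8): hot=0.89, high=0.38; AND[a·b] → w = 0.3382
R2 (z=23.1): high=0.38 → w = 0.3800
R3 (z=45.5): hot=0.89, low=0.58; AND[a·b] → w = 0.5162
R4 (z=15.0): cold=0.05, ¬high=1−0.38=0.62; AND[a·b] → w = 0.0310
Weighted average = (0.3382·1.8 + 0.3800·23.1 + 0.5162·45.5 + 0.0310·15.0) / (0.3382 + 0.3800 + 0.5162 + 0.0310)
  = 33.3389 / 1.2654 = 26.35

26.35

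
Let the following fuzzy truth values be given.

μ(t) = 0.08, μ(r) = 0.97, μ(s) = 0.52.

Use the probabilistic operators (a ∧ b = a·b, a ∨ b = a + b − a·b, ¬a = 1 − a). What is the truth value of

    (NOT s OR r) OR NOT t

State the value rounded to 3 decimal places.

NOT s = 1 − 0.5200 = 0.4800
NOT s OR r = a + b − a·b on (0.4800, 0.9700) = 0.9844
NOT t = 1 − 0.0800 = 0.9200
(NOT s OR r) OR NOT t = a + b − a·b on (0.9844, 0.9200) = 0.9988

0.999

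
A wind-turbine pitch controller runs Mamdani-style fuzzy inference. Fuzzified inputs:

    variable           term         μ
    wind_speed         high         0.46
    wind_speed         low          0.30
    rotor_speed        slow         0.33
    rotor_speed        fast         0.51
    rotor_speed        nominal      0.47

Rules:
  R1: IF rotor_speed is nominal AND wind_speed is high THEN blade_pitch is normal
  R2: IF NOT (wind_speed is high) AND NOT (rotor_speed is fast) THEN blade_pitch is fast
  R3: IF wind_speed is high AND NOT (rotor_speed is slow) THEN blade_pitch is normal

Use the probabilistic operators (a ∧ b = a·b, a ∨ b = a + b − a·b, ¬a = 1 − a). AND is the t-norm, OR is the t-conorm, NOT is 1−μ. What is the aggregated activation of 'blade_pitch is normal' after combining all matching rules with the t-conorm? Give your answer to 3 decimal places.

0.458

R1: nominal=0.47, high=0.46; AND[a·b] → w = 0.2162
R2: ¬high=1−0.46=0.54, ¬fast=1−0.51=0.49; AND[a·b] → w = 0.2646
R3: high=0.46, ¬slow=1−0.33=0.67; AND[a·b] → w = 0.3082
Rules with consequent 'normal': {R1, R3} → strengths 0.2162, 0.3082
Aggregate via t-conorm [a + b − a·b]: 0.4578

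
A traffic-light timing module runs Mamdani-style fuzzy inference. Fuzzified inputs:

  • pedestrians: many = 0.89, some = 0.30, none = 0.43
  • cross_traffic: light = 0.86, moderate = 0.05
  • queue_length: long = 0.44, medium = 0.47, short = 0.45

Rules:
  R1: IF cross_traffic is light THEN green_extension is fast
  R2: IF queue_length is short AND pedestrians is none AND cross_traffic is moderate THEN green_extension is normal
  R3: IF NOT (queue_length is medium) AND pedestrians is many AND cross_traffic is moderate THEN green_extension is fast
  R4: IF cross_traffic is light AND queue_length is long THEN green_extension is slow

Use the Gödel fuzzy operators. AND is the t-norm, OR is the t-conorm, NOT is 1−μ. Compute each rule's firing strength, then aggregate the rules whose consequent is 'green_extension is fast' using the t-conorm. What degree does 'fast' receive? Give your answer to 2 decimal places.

R1: light=0.86 → w = 0.86
R2: short=0.45, none=0.43, moderate=0.05; AND[min(a, b)] → w = 0.05
R3: ¬medium=1−0.47=0.53, many=0.89, moderate=0.05; AND[min(a, b)] → w = 0.05
R4: light=0.86, long=0.44; AND[min(a, b)] → w = 0.44
Rules with consequent 'fast': {R1, R3} → strengths 0.86, 0.05
Aggregate via t-conorm [max(a, b)]: 0.86

0.86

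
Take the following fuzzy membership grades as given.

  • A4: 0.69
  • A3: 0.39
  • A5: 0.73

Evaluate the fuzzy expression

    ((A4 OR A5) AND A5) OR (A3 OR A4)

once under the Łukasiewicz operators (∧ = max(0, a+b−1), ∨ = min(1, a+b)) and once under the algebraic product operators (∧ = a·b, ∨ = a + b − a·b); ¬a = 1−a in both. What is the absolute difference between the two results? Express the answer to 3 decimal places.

Under Łukasiewicz:
  A4 OR A5 = min(1, a+b) on (0.69, 0.73) = 1.00
  (A4 OR A5) AND A5 = max(0, a+b−1) on (1.00, 0.73) = 0.73
  A3 OR A4 = min(1, a+b) on (0.39, 0.69) = 1.00
  ((A4 OR A5) AND A5) OR (A3 OR A4) = min(1, a+b) on (0.73, 1.00) = 1.00
  → value = 1.0000
Under algebraic product:
  A4 OR A5 = a + b − a·b on (0.6900, 0.7300) = 0.9163
  (A4 OR A5) AND A5 = a·b on (0.9163, 0.7300) = 0.6689
  A3 OR A4 = a + b − a·b on (0.3900, 0.6900) = 0.8109
  ((A4 OR A5) AND A5) OR (A3 OR A4) = a + b − a·b on (0.6689, 0.8109) = 0.9374
  → value = 0.9374
|1.0000 − 0.9374| = 0.063

0.063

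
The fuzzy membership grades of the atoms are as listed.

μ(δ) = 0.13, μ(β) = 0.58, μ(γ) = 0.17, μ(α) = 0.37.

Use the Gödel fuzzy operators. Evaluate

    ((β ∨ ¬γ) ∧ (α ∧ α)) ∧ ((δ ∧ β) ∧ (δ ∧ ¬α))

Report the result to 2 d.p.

0.13

¬γ = 1 − 0.17 = 0.83
β ∨ ¬γ = max(a, b) on (0.58, 0.83) = 0.83
α ∧ α = min(a, b) on (0.37, 0.37) = 0.37
(β ∨ ¬γ) ∧ (α ∧ α) = min(a, b) on (0.83, 0.37) = 0.37
δ ∧ β = min(a, b) on (0.13, 0.58) = 0.13
¬α = 1 − 0.37 = 0.63
δ ∧ ¬α = min(a, b) on (0.13, 0.63) = 0.13
(δ ∧ β) ∧ (δ ∧ ¬α) = min(a, b) on (0.13, 0.13) = 0.13
((β ∨ ¬γ) ∧ (α ∧ α)) ∧ ((δ ∧ β) ∧ (δ ∧ ¬α)) = min(a, b) on (0.37, 0.13) = 0.13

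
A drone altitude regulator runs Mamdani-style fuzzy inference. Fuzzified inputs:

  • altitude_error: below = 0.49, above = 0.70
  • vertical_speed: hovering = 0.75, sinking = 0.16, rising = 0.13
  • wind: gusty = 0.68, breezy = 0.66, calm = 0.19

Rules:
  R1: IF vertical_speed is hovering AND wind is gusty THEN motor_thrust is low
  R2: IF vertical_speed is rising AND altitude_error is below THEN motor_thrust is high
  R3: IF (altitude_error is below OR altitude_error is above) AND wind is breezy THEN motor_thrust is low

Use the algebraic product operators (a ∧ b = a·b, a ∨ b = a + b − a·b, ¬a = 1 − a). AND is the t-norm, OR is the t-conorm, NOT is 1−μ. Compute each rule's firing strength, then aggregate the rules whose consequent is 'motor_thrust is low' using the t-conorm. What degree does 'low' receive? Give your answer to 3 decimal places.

R1: hovering=0.75, gusty=0.68; AND[a·b] → w = 0.5100
R2: rising=0.13, below=0.49; AND[a·b] → w = 0.0637
R3: (below=0.49 OR above=0.70) = 0.8470; AND[a·b] with breezy=0.66 → w = 0.5590
Rules with consequent 'low': {R1, R3} → strengths 0.5100, 0.5590
Aggregate via t-conorm [a + b − a·b]: 0.7839

0.784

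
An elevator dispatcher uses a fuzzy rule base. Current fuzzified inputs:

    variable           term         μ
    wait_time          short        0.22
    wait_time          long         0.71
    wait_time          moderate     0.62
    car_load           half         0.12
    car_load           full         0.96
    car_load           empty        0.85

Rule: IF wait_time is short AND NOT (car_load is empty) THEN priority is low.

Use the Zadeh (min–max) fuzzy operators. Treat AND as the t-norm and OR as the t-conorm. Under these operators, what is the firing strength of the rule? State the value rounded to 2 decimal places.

firing strength: short=0.22, ¬empty=1−0.85=0.15; AND[min(a, b)] → w = 0.15

0.15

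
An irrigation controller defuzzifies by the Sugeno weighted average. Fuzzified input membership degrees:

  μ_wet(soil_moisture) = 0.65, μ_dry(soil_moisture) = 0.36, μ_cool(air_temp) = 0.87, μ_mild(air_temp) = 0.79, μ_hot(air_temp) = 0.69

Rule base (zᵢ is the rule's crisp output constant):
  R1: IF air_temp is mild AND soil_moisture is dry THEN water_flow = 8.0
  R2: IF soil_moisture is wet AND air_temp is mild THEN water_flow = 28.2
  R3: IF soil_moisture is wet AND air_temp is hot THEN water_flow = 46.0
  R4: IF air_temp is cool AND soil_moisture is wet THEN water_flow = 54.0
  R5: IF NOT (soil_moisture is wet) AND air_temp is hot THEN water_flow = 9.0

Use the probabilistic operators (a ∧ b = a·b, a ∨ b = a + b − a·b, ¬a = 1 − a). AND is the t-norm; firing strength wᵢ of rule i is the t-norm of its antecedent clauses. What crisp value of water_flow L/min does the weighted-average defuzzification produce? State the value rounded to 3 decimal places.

R1 (z=8.0): mild=0.79, dry=0.36; AND[a·b] → w = 0.2844
R2 (z=28.2): wet=0.65, mild=0.79; AND[a·b] → w = 0.5135
R3 (z=46.0): wet=0.65, hot=0.69; AND[a·b] → w = 0.4485
R4 (z=54.0): cool=0.87, wet=0.65; AND[a·b] → w = 0.5655
R5 (z=9.0): ¬wet=1−0.65=0.35, hot=0.69; AND[a·b] → w = 0.2415
Weighted average = (0.2844·8.0 + 0.5135·28.2 + 0.4485·46.0 + 0.5655·54.0 + 0.2415·9.0) / (0.2844 + 0.5135 + 0.4485 + 0.5655 + 0.2415)
  = 70.0974 / 2.0534 = 34.137

34.137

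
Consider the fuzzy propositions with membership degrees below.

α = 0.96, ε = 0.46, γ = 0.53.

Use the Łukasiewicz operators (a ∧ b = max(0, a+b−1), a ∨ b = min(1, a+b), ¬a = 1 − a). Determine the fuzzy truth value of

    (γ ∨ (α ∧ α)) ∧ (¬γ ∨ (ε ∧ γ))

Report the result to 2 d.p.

α ∧ α = max(0, a+b−1) on (0.96, 0.96) = 0.92
γ ∨ (α ∧ α) = min(1, a+b) on (0.53, 0.92) = 1.00
¬γ = 1 − 0.53 = 0.47
ε ∧ γ = max(0, a+b−1) on (0.46, 0.53) = 0.00
¬γ ∨ (ε ∧ γ) = min(1, a+b) on (0.47, 0.00) = 0.47
(γ ∨ (α ∧ α)) ∧ (¬γ ∨ (ε ∧ γ)) = max(0, a+b−1) on (1.00, 0.47) = 0.47

0.47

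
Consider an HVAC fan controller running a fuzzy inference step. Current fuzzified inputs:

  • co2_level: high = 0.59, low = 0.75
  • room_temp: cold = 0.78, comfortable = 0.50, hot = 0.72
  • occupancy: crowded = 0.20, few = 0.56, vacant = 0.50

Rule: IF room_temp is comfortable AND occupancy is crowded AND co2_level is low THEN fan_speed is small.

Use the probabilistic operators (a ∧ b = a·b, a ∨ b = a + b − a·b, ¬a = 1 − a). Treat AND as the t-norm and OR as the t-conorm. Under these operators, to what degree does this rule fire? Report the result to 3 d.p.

0.075

firing strength: comfortable=0.50, crowded=0.20, low=0.75; AND[a·b] → w = 0.0750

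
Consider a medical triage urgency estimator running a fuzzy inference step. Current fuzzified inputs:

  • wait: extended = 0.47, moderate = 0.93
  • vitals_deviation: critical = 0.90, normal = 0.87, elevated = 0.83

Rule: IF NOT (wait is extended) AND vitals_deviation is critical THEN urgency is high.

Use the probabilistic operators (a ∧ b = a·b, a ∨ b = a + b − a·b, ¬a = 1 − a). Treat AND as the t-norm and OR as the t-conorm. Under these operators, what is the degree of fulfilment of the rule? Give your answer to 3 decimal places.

0.477

firing strength: ¬extended=1−0.47=0.53, critical=0.90; AND[a·b] → w = 0.4770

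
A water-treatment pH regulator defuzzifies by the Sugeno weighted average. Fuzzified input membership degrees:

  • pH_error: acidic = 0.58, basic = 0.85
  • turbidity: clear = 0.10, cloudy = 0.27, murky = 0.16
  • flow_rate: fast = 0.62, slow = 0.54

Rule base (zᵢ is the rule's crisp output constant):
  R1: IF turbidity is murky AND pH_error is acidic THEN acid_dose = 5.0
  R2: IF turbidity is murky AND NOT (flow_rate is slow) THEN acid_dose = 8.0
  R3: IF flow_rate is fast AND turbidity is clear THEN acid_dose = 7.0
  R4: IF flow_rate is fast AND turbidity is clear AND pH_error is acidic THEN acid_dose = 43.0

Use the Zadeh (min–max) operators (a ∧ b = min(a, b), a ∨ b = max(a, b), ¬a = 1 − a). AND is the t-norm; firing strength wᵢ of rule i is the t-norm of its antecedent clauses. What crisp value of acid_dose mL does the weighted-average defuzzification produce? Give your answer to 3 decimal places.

13.615

R1 (z=5.0): murky=0.16, acidic=0.58; AND[min(a, b)] → w = 0.16
R2 (z=8.0): murky=0.16, ¬slow=1−0.54=0.46; AND[min(a, b)] → w = 0.16
R3 (z=7.0): fast=0.62, clear=0.10; AND[min(a, b)] → w = 0.10
R4 (z=43.0): fast=0.62, clear=0.10, acidic=0.58; AND[min(a, b)] → w = 0.10
Weighted average = (0.16·5.0 + 0.16·8.0 + 0.10·7.0 + 0.10·43.0) / (0.16 + 0.16 + 0.10 + 0.10)
  = 7.0800 / 0.5200 = 13.615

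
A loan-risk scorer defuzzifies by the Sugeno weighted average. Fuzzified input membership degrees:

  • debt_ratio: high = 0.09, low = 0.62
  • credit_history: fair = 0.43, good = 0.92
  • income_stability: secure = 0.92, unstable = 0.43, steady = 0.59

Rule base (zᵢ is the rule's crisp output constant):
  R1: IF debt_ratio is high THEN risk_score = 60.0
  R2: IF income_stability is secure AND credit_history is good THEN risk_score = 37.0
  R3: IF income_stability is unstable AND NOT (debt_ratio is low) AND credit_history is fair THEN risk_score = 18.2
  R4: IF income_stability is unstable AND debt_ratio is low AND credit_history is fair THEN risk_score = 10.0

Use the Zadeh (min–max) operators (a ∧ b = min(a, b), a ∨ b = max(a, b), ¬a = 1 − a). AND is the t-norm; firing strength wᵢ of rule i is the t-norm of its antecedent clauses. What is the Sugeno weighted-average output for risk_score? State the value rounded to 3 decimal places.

27.833

R1 (z=60.0): high=0.09 → w = 0.09
R2 (z=37.0): secure=0.92, good=0.92; AND[min(a, b)] → w = 0.92
R3 (z=18.2): unstable=0.43, ¬low=1−0.62=0.38, fair=0.43; AND[min(a, b)] → w = 0.38
R4 (z=10.0): unstable=0.43, low=0.62, fair=0.43; AND[min(a, b)] → w = 0.43
Weighted average = (0.09·60.0 + 0.92·37.0 + 0.38·18.2 + 0.43·10.0) / (0.09 + 0.92 + 0.38 + 0.43)
  = 50.6560 / 1.8200 = 27.833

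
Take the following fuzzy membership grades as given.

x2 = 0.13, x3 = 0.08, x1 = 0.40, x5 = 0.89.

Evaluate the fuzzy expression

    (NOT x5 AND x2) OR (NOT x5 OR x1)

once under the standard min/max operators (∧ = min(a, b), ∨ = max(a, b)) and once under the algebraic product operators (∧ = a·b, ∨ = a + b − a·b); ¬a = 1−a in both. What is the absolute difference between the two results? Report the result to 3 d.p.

Under standard min/max:
  NOT x5 = 1 − 0.89 = 0.11
  NOT x5 AND x2 = min(a, b) on (0.11, 0.13) = 0.11
  NOT x5 = 1 − 0.89 = 0.11
  NOT x5 OR x1 = max(a, b) on (0.11, 0.40) = 0.40
  (NOT x5 AND x2) OR (NOT x5 OR x1) = max(a, b) on (0.11, 0.40) = 0.40
  → value = 0.4000
Under algebraic product:
  NOT x5 = 1 − 0.8900 = 0.1100
  NOT x5 AND x2 = a·b on (0.1100, 0.1300) = 0.0143
  NOT x5 = 1 − 0.8900 = 0.1100
  NOT x5 OR x1 = a + b − a·b on (0.1100, 0.4000) = 0.4660
  (NOT x5 AND x2) OR (NOT x5 OR x1) = a + b − a·b on (0.0143, 0.4660) = 0.4736
  → value = 0.4736
|0.4000 − 0.4736| = 0.074

0.074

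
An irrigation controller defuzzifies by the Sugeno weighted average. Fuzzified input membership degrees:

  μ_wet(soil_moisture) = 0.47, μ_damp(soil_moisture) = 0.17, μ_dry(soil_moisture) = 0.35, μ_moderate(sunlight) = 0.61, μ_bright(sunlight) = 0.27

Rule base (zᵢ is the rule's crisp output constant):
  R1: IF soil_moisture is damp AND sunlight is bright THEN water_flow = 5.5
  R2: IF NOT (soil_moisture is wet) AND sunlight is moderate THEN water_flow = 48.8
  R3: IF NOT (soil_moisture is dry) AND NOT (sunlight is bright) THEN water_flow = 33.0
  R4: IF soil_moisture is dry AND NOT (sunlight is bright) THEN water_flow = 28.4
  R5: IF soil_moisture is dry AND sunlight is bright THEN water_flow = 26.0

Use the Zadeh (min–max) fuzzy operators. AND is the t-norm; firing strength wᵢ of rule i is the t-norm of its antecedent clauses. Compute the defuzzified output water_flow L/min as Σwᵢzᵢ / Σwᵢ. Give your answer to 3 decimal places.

33.101

R1 (z=5.5): damp=0.17, bright=0.27; AND[min(a, b)] → w = 0.17
R2 (z=48.8): ¬wet=1−0.47=0.53, moderate=0.61; AND[min(a, b)] → w = 0.53
R3 (z=33.0): ¬dry=1−0.35=0.65, ¬bright=1−0.27=0.73; AND[min(a, b)] → w = 0.65
R4 (z=28.4): dry=0.35, ¬bright=1−0.27=0.73; AND[min(a, b)] → w = 0.35
R5 (z=26.0): dry=0.35, bright=0.27; AND[min(a, b)] → w = 0.27
Weighted average = (0.17·5.5 + 0.53·48.8 + 0.65·33.0 + 0.35·28.4 + 0.27·26.0) / (0.17 + 0.53 + 0.65 + 0.35 + 0.27)
  = 65.2090 / 1.9700 = 33.101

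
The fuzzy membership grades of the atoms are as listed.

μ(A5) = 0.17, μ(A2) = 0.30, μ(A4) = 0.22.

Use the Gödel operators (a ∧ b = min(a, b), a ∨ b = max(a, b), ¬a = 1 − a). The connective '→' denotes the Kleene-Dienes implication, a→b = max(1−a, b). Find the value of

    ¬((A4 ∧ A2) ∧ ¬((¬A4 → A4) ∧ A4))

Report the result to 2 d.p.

A4 ∧ A2 = min(a, b) on (0.22, 0.30) = 0.22
¬A4 = 1 − 0.22 = 0.78
¬A4 → A4  [Kleene-Dienes: max(1−a, b)] with a=0.78, b=0.22 → 0.22
(¬A4 → A4) ∧ A4 = min(a, b) on (0.22, 0.22) = 0.22
¬((¬A4 → A4) ∧ A4) = 1 − 0.22 = 0.78
(A4 ∧ A2) ∧ ¬((¬A4 → A4) ∧ A4) = min(a, b) on (0.22, 0.78) = 0.22
¬((A4 ∧ A2) ∧ ¬((¬A4 → A4) ∧ A4)) = 1 − 0.22 = 0.78

0.78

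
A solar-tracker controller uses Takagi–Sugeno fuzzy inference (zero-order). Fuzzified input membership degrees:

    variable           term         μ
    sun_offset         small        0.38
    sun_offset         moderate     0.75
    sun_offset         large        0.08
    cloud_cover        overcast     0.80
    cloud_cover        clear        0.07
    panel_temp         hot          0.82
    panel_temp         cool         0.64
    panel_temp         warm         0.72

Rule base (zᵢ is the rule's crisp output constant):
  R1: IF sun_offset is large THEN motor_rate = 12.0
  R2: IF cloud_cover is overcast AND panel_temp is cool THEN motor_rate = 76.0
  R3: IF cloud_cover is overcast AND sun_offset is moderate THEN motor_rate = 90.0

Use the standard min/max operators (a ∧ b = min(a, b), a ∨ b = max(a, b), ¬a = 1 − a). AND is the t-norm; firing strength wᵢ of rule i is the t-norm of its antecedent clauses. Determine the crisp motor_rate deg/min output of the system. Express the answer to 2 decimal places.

R1 (z=12.0): large=0.08 → w = 0.08
R2 (z=76.0): overcast=0.80, cool=0.64; AND[min(a, b)] → w = 0.64
R3 (z=90.0): overcast=0.80, moderate=0.75; AND[min(a, b)] → w = 0.75
Weighted average = (0.08·12.0 + 0.64·76.0 + 0.75·90.0) / (0.08 + 0.64 + 0.75)
  = 117.1000 / 1.4700 = 79.66

79.66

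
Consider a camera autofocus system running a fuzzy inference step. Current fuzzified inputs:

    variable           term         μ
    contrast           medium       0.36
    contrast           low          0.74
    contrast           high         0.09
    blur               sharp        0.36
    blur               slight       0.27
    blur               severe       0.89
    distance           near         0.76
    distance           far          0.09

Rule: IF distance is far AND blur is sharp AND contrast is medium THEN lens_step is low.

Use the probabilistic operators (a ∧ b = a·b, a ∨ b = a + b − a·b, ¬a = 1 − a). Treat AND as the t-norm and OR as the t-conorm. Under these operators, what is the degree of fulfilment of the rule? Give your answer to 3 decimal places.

0.012

firing strength: far=0.09, sharp=0.36, medium=0.36; AND[a·b] → w = 0.0117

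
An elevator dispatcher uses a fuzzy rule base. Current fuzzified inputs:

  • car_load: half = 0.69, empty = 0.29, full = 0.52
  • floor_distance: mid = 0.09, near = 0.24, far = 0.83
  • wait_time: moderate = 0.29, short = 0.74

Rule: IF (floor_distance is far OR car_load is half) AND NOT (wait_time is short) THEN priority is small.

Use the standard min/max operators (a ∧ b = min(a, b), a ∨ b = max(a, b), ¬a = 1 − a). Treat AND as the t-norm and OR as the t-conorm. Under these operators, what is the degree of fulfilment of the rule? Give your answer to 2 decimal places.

firing strength: (far=0.83 OR half=0.69) = 0.83; AND[min(a, b)] with ¬short=1−0.74=0.26 → w = 0.26

0.26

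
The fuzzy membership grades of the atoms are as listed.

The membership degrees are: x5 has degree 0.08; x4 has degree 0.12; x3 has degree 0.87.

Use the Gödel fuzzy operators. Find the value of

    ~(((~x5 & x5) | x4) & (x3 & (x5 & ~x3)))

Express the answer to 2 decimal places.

0.92

~x5 = 1 − 0.08 = 0.92
~x5 & x5 = min(a, b) on (0.92, 0.08) = 0.08
(~x5 & x5) | x4 = max(a, b) on (0.08, 0.12) = 0.12
~x3 = 1 − 0.87 = 0.13
x5 & ~x3 = min(a, b) on (0.08, 0.13) = 0.08
x3 & (x5 & ~x3) = min(a, b) on (0.87, 0.08) = 0.08
((~x5 & x5) | x4) & (x3 & (x5 & ~x3)) = min(a, b) on (0.12, 0.08) = 0.08
~(((~x5 & x5) | x4) & (x3 & (x5 & ~x3))) = 1 − 0.08 = 0.92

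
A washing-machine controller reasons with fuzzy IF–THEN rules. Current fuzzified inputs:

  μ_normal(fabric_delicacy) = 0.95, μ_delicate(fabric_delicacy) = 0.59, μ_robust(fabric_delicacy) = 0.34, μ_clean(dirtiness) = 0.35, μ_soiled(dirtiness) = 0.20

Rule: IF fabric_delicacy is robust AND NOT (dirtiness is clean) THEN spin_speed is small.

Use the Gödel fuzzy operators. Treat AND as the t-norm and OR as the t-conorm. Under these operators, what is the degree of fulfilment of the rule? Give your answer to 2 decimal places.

firing strength: robust=0.34, ¬clean=1−0.35=0.65; AND[min(a, b)] → w = 0.34

0.34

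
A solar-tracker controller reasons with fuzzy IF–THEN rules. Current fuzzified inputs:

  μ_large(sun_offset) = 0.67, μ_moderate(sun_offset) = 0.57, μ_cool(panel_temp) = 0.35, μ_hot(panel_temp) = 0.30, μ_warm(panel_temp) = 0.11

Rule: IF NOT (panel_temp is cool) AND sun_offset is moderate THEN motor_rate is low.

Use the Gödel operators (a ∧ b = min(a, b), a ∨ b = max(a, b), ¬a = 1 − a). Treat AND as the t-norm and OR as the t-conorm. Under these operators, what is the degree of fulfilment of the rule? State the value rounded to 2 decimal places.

0.57

firing strength: ¬cool=1−0.35=0.65, moderate=0.57; AND[min(a, b)] → w = 0.57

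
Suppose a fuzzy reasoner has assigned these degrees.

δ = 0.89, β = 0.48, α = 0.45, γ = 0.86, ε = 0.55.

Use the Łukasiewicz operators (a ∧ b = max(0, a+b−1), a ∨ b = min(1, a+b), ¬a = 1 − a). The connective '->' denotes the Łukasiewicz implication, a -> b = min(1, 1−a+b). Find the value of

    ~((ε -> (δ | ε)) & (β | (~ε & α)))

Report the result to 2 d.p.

δ | ε = min(1, a+b) on (0.89, 0.55) = 1.00
ε -> (δ | ε)  [Łukasiewicz: min(1, 1−a+b)] with a=0.55, b=1.00 → 1.00
~ε = 1 − 0.55 = 0.45
~ε & α = max(0, a+b−1) on (0.45, 0.45) = 0.00
β | (~ε & α) = min(1, a+b) on (0.48, 0.00) = 0.48
(ε -> (δ | ε)) & (β | (~ε & α)) = max(0, a+b−1) on (1.00, 0.48) = 0.48
~((ε -> (δ | ε)) & (β | (~ε & α))) = 1 − 0.48 = 0.52

0.52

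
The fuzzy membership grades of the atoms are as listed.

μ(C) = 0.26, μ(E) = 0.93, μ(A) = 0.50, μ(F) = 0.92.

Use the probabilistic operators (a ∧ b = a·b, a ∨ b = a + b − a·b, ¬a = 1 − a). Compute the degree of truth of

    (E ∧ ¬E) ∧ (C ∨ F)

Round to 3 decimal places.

¬E = 1 − 0.9300 = 0.0700
E ∧ ¬E = a·b on (0.9300, 0.0700) = 0.0651
C ∨ F = a + b − a·b on (0.2600, 0.9200) = 0.9408
(E ∧ ¬E) ∧ (C ∨ F) = a·b on (0.0651, 0.9408) = 0.0612

0.061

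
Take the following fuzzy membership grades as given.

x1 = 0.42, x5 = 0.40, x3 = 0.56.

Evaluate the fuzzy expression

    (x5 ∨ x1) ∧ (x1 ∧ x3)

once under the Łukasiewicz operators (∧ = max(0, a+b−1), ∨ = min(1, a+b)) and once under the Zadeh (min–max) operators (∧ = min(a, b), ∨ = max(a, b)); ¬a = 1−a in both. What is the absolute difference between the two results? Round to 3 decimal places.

Under Łukasiewicz:
  x5 ∨ x1 = min(1, a+b) on (0.40, 0.42) = 0.82
  x1 ∧ x3 = max(0, a+b−1) on (0.42, 0.56) = 0.00
  (x5 ∨ x1) ∧ (x1 ∧ x3) = max(0, a+b−1) on (0.82, 0.00) = 0.00
  → value = 0.0000
Under Zadeh (min–max):
  x5 ∨ x1 = max(a, b) on (0.40, 0.42) = 0.42
  x1 ∧ x3 = min(a, b) on (0.42, 0.56) = 0.42
  (x5 ∨ x1) ∧ (x1 ∧ x3) = min(a, b) on (0.42, 0.42) = 0.42
  → value = 0.4200
|0.0000 − 0.4200| = 0.420

0.420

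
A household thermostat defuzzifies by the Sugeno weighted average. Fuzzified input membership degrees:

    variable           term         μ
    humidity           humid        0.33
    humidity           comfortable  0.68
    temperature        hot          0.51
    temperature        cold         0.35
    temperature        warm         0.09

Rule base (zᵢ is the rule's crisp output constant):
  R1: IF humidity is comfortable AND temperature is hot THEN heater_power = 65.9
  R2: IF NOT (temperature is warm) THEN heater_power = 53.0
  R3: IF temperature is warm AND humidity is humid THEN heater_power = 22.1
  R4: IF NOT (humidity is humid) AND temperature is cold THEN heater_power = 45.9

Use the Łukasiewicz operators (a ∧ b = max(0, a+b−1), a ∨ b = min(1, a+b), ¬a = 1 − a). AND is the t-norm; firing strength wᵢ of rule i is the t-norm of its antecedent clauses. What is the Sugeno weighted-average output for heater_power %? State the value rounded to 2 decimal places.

R1 (z=65.9): comfortable=0.68, hot=0.51; AND[max(0, a+b−1)] → w = 0.19
R2 (z=53.0): ¬warm=1−0.09=0.91 → w = 0.91
R3 (z=22.1): warm=0.09, humid=0.33; AND[max(0, a+b−1)] → w = 0.00
R4 (z=45.9): ¬humid=1−0.33=0.67, cold=0.35; AND[max(0, a+b−1)] → w = 0.02
Weighted average = (0.19·65.9 + 0.91·53.0 + 0.00·22.1 + 0.02·45.9) / (0.19 + 0.91 + 0.00 + 0.02)
  = 61.6690 / 1.1200 = 55.06

55.06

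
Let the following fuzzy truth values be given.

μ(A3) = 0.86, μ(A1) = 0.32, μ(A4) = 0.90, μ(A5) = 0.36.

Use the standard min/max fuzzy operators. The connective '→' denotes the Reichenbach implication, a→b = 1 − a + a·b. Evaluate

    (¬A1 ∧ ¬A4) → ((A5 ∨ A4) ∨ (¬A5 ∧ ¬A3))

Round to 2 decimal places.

¬A1 = 1 − 0.32 = 0.68
¬A4 = 1 − 0.90 = 0.10
¬A1 ∧ ¬A4 = min(a, b) on (0.68, 0.10) = 0.10
A5 ∨ A4 = max(a, b) on (0.36, 0.90) = 0.90
¬A5 = 1 − 0.36 = 0.64
¬A3 = 1 − 0.86 = 0.14
¬A5 ∧ ¬A3 = min(a, b) on (0.64, 0.14) = 0.14
(A5 ∨ A4) ∨ (¬A5 ∧ ¬A3) = max(a, b) on (0.90, 0.14) = 0.90
(¬A1 ∧ ¬A4) → ((A5 ∨ A4) ∨ (¬A5 ∧ ¬A3))  [Reichenbach: 1 − a + a·b] with a=0.10, b=0.90 → 0.99

0.99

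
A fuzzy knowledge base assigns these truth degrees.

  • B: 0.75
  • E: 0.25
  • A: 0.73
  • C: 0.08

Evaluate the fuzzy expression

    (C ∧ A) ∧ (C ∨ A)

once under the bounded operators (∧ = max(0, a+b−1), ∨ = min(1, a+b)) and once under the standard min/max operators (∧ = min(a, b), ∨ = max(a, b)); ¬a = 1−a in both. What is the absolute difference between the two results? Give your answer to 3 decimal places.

Under bounded:
  C ∧ A = max(0, a+b−1) on (0.08, 0.73) = 0.00
  C ∨ A = min(1, a+b) on (0.08, 0.73) = 0.81
  (C ∧ A) ∧ (C ∨ A) = max(0, a+b−1) on (0.00, 0.81) = 0.00
  → value = 0.0000
Under standard min/max:
  C ∧ A = min(a, b) on (0.08, 0.73) = 0.08
  C ∨ A = max(a, b) on (0.08, 0.73) = 0.73
  (C ∧ A) ∧ (C ∨ A) = min(a, b) on (0.08, 0.73) = 0.08
  → value = 0.0800
|0.0000 − 0.0800| = 0.080

0.080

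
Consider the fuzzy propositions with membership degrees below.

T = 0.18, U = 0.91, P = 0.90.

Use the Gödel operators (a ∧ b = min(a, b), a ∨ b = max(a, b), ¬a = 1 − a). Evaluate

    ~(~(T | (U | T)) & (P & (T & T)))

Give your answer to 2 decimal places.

U | T = max(a, b) on (0.91, 0.18) = 0.91
T | (U | T) = max(a, b) on (0.18, 0.91) = 0.91
~(T | (U | T)) = 1 − 0.91 = 0.09
T & T = min(a, b) on (0.18, 0.18) = 0.18
P & (T & T) = min(a, b) on (0.90, 0.18) = 0.18
~(T | (U | T)) & (P & (T & T)) = min(a, b) on (0.09, 0.18) = 0.09
~(~(T | (U | T)) & (P & (T & T))) = 1 − 0.09 = 0.91

0.91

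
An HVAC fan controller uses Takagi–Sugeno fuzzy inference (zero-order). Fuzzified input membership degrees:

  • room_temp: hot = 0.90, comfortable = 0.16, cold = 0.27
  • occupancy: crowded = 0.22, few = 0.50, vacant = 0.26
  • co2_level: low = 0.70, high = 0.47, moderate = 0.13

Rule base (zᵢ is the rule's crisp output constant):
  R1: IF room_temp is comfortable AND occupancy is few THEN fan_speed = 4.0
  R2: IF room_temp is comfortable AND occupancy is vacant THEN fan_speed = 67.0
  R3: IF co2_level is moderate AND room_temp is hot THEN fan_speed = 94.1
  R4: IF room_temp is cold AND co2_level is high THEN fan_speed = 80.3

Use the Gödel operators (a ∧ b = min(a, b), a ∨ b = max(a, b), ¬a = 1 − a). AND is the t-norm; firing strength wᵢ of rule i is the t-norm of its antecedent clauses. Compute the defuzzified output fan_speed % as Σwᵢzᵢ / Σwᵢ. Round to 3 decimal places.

R1 (z=4.0): comfortable=0.16, few=0.50; AND[min(a, b)] → w = 0.16
R2 (z=67.0): comfortable=0.16, vacant=0.26; AND[min(a, b)] → w = 0.16
R3 (z=94.1): moderate=0.13, hot=0.90; AND[min(a, b)] → w = 0.13
R4 (z=80.3): cold=0.27, high=0.47; AND[min(a, b)] → w = 0.27
Weighted average = (0.16·4.0 + 0.16·67.0 + 0.13·94.1 + 0.27·80.3) / (0.16 + 0.16 + 0.13 + 0.27)
  = 45.2740 / 0.7200 = 62.881

62.881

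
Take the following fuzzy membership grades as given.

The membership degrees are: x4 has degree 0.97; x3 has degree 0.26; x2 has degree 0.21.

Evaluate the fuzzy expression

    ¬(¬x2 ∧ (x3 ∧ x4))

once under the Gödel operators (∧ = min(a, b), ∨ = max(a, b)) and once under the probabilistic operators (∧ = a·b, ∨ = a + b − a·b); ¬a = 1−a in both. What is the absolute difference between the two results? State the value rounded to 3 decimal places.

0.061

Under Gödel:
  ¬x2 = 1 − 0.21 = 0.79
  x3 ∧ x4 = min(a, b) on (0.26, 0.97) = 0.26
  ¬x2 ∧ (x3 ∧ x4) = min(a, b) on (0.79, 0.26) = 0.26
  ¬(¬x2 ∧ (x3 ∧ x4)) = 1 − 0.26 = 0.74
  → value = 0.7400
Under probabilistic:
  ¬x2 = 1 − 0.2100 = 0.7900
  x3 ∧ x4 = a·b on (0.2600, 0.9700) = 0.2522
  ¬x2 ∧ (x3 ∧ x4) = a·b on (0.7900, 0.2522) = 0.1992
  ¬(¬x2 ∧ (x3 ∧ x4)) = 1 − 0.1992 = 0.8008
  → value = 0.8008
|0.7400 − 0.8008| = 0.061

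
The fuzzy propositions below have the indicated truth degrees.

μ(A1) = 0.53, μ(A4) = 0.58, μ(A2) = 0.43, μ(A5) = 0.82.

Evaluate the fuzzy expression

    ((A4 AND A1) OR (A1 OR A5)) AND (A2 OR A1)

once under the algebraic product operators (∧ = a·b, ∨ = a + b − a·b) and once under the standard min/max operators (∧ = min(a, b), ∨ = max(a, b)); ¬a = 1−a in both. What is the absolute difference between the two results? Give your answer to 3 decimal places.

0.159

Under algebraic product:
  A4 AND A1 = a·b on (0.5800, 0.5300) = 0.3074
  A1 OR A5 = a + b − a·b on (0.5300, 0.8200) = 0.9154
  (A4 AND A1) OR (A1 OR A5) = a + b − a·b on (0.3074, 0.9154) = 0.9414
  A2 OR A1 = a + b − a·b on (0.4300, 0.5300) = 0.7321
  ((A4 AND A1) OR (A1 OR A5)) AND (A2 OR A1) = a·b on (0.9414, 0.7321) = 0.6892
  → value = 0.6892
Under standard min/max:
  A4 AND A1 = min(a, b) on (0.58, 0.53) = 0.53
  A1 OR A5 = max(a, b) on (0.53, 0.82) = 0.82
  (A4 AND A1) OR (A1 OR A5) = max(a, b) on (0.53, 0.82) = 0.82
  A2 OR A1 = max(a, b) on (0.43, 0.53) = 0.53
  ((A4 AND A1) OR (A1 OR A5)) AND (A2 OR A1) = min(a, b) on (0.82, 0.53) = 0.53
  → value = 0.5300
|0.6892 − 0.5300| = 0.159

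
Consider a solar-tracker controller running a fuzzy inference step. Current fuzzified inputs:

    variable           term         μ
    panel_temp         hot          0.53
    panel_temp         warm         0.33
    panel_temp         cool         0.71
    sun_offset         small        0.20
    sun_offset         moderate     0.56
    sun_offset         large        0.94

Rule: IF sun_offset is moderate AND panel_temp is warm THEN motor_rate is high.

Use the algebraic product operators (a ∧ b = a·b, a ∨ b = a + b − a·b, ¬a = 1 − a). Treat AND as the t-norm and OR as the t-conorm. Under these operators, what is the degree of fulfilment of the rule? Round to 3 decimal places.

0.185

firing strength: moderate=0.56, warm=0.33; AND[a·b] → w = 0.1848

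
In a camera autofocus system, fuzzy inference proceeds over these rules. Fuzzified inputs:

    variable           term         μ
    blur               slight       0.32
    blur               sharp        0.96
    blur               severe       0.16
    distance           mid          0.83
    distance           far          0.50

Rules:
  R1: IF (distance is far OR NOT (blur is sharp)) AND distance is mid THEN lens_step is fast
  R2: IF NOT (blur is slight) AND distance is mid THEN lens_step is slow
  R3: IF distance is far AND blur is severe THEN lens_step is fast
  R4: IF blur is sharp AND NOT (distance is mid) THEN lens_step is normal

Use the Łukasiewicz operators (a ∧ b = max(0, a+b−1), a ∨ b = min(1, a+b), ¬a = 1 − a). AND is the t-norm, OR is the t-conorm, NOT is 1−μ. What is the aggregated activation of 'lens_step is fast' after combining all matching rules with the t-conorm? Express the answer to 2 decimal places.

R1: (far=0.50 OR ¬sharp=1−0.96=0.04) = 0.54; AND[max(0, a+b−1)] with mid=0.83 → w = 0.37
R2: ¬slight=1−0.32=0.68, mid=0.83; AND[max(0, a+b−1)] → w = 0.51
R3: far=0.50, severe=0.16; AND[max(0, a+b−1)] → w = 0.00
R4: sharp=0.96, ¬mid=1−0.83=0.17; AND[max(0, a+b−1)] → w = 0.13
Rules with consequent 'fast': {R1, R3} → strengths 0.37, 0.00
Aggregate via t-conorm [min(1, a+b)]: 0.37

0.37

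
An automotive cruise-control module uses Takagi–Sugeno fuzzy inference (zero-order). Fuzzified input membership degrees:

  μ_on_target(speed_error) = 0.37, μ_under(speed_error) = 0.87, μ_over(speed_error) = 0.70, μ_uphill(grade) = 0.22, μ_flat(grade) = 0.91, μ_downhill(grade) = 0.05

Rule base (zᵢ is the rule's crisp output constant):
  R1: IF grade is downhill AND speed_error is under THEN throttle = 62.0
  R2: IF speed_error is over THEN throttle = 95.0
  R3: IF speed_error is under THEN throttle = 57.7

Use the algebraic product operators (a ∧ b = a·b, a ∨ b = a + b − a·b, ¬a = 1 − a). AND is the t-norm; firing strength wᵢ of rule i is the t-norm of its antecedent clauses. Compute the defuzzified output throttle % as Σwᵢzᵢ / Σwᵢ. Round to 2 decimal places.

R1 (z=62.0): downhill=0.05, under=0.87; AND[a·b] → w = 0.0435
R2 (z=95.0): over=0.70 → w = 0.7000
R3 (z=57.7): under=0.87 → w = 0.8700
Weighted average = (0.0435·62.0 + 0.7000·95.0 + 0.8700·57.7) / (0.0435 + 0.7000 + 0.8700)
  = 119.3960 / 1.6135 = 74.00

74.00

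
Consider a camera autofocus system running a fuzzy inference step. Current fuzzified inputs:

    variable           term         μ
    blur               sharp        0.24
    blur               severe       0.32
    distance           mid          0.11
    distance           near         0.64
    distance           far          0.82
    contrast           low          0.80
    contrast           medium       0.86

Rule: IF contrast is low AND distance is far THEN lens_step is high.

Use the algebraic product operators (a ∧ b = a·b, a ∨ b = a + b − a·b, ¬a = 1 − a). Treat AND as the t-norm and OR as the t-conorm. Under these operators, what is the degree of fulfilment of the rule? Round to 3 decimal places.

0.656

firing strength: low=0.80, far=0.82; AND[a·b] → w = 0.6560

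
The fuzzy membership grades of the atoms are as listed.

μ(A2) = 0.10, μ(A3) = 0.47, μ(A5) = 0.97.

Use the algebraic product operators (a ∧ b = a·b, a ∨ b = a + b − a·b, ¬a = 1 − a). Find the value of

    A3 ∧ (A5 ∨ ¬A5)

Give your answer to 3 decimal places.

¬A5 = 1 − 0.9700 = 0.0300
A5 ∨ ¬A5 = a + b − a·b on (0.9700, 0.0300) = 0.9709
A3 ∧ (A5 ∨ ¬A5) = a·b on (0.4700, 0.9709) = 0.4563

0.456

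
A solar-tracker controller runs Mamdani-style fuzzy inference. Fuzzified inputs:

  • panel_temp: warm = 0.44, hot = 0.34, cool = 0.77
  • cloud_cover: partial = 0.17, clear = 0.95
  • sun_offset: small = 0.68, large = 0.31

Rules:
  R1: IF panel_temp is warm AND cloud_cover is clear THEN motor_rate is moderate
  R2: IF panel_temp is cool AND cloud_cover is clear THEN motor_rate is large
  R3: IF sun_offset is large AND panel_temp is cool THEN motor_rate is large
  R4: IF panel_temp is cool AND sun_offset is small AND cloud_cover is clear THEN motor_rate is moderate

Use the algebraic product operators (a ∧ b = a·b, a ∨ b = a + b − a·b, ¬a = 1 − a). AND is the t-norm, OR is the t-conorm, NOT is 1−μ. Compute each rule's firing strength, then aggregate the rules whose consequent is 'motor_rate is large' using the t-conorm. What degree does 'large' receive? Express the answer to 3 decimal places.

R1: warm=0.44, clear=0.95; AND[a·b] → w = 0.4180
R2: cool=0.77, clear=0.95; AND[a·b] → w = 0.7315
R3: large=0.31, cool=0.77; AND[a·b] → w = 0.2387
R4: cool=0.77, small=0.68, clear=0.95; AND[a·b] → w = 0.4974
Rules with consequent 'large': {R2, R3} → strengths 0.7315, 0.2387
Aggregate via t-conorm [a + b − a·b]: 0.7956

0.796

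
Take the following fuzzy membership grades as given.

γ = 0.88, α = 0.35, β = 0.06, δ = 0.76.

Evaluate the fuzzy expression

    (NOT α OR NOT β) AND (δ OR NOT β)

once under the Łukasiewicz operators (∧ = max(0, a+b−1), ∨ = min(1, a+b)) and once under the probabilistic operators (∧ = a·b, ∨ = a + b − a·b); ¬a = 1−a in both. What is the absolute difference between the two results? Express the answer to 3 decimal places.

Under Łukasiewicz:
  NOT α = 1 − 0.35 = 0.65
  NOT β = 1 − 0.06 = 0.94
  NOT α OR NOT β = min(1, a+b) on (0.65, 0.94) = 1.00
  NOT β = 1 − 0.06 = 0.94
  δ OR NOT β = min(1, a+b) on (0.76, 0.94) = 1.00
  (NOT α OR NOT β) AND (δ OR NOT β) = max(0, a+b−1) on (1.00, 1.00) = 1.00
  → value = 1.0000
Under probabilistic:
  NOT α = 1 − 0.3500 = 0.6500
  NOT β = 1 − 0.0600 = 0.9400
  NOT α OR NOT β = a + b − a·b on (0.6500, 0.9400) = 0.9790
  NOT β = 1 − 0.0600 = 0.9400
  δ OR NOT β = a + b − a·b on (0.7600, 0.9400) = 0.9856
  (NOT α OR NOT β) AND (δ OR NOT β) = a·b on (0.9790, 0.9856) = 0.9649
  → value = 0.9649
|1.0000 − 0.9649| = 0.035

0.035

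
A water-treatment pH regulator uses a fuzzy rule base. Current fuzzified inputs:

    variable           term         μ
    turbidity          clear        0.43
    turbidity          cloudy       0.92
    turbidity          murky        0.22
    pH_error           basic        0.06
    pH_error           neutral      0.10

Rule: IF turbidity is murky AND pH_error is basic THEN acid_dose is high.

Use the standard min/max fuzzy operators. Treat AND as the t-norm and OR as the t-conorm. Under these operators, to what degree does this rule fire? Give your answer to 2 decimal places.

firing strength: murky=0.22, basic=0.06; AND[min(a, b)] → w = 0.06

0.06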